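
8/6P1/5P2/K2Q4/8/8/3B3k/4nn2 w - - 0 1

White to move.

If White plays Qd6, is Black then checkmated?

After Qd6: black king on h2; in check: yes, from the white queen on d6.
Black has 5 legal replies: Kh3, Kg2, Kh1, Kg1, Ng3.
In check but a legal move exists → not checkmate.

no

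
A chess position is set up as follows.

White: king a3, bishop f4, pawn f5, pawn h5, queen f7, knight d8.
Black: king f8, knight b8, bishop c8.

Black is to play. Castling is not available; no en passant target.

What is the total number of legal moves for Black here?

0

Black to move; king on f8.
In check: yes, from the white queen on f7.
Legal moves: none.
Count: 0.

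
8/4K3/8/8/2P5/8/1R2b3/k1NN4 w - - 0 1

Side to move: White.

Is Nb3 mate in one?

yes

After Nb3: black king on a1; in check: yes, from the white knight on b3.
King squares — b1: attacked by Rb2; a2: attacked by Rb2; b2: attacked by Nd1.
Black has no legal moves → checkmate.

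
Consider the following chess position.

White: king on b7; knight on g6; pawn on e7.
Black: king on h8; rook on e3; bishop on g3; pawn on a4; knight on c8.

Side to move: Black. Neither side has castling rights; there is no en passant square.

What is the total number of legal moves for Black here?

3

Black to move; king on h8.
In check: yes, from the white knight on g6.
Legal moves: Kg8, Kh7, Kg7.
Count: 3.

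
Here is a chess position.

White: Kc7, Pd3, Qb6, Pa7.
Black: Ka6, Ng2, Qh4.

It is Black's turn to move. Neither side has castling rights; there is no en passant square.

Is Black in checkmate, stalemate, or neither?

checkmate

Black to move; black king on a6.
In check: yes, from the white queen on b6.
King squares — a5: attacked by Qb6; b5: attacked by Qb6; b6: attacked by Kc7; a7: attacked by Qb6; b7: attacked by Qb6.
Legal moves for Black: none.
In check with no legal moves → checkmate.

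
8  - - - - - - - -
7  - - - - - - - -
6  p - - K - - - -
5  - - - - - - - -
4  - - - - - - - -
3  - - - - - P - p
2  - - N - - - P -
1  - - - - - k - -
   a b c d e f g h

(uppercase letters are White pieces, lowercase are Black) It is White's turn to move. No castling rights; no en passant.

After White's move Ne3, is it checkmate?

no

After Ne3: black king on f1; in check: yes, from the white knight on e3.
Black has 4 legal replies: Kf2, Ke2, Kg1, Ke1.
In check but a legal move exists → not checkmate.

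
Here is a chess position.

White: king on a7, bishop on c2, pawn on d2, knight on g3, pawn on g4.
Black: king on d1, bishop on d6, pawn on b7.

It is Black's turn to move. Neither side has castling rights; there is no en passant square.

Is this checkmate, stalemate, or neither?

neither

Black to move; black king on d1.
In check: yes, from the white bishop on c2.
King squares — c1: available; e1: available; c2: available; d2: available; e2: attacked by Ng3.
Legal moves for Black: Kxd2, Kxc2, Ke1, Kc1.
Black is in check but has 4 legal moves → neither.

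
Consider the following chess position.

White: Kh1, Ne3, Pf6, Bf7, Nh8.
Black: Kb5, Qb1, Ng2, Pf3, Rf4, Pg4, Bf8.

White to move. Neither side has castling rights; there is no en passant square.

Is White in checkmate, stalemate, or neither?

neither

White to move; white king on h1.
In check: yes, from the black queen on b1.
King squares — g1: attacked by Qb1; g2: attacked by Pf3; h2: available.
Legal moves for White: Kh2, Nf1, Nd1.
White is in check but has 3 legal moves → neither.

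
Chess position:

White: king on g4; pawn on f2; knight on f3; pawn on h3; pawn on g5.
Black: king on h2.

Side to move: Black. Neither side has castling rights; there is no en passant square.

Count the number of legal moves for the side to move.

2

Black to move; king on h2.
In check: yes, from the white knight on f3.
Legal moves: Kg2, Kh1.
Count: 2.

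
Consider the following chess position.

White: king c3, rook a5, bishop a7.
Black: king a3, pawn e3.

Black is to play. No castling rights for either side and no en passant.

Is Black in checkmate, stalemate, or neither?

Black to move; black king on a3.
In check: yes, from the white rook on a5.
King squares — a2: attacked by Ra5; b2: attacked by Kc3; b3: attacked by Kc3; a4: attacked by Ra5; b4: attacked by Kc3.
Legal moves for Black: none.
In check with no legal moves → checkmate.

checkmate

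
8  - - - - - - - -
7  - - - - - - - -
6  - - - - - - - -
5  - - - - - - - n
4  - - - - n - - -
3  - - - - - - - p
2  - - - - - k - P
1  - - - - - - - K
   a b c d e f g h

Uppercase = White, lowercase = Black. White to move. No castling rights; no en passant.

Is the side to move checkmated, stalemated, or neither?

White to move; white king on h1.
In check: no.
King squares — g1: attacked by Kf2; g2: attacked by Kf2; h2: own pawn.
Legal moves for White: none.
Not in check and no legal moves → stalemate.

stalemate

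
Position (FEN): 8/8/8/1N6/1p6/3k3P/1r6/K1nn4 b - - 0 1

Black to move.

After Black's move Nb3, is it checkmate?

After Nb3: white king on a1; in check: yes, from the black knight on b3.
King squares — b1: attacked by Rb2; a2: attacked by Rb2; b2: attacked by Nd1.
White has no legal moves → checkmate.

yes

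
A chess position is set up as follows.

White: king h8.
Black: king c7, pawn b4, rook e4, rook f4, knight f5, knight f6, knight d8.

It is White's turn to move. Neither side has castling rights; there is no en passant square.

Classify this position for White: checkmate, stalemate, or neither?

White to move; white king on h8.
In check: no.
King squares — g7: attacked by Nf5; h7: attacked by Nf6; g8: attacked by Nf6.
Legal moves for White: none.
Not in check and no legal moves → stalemate.

stalemate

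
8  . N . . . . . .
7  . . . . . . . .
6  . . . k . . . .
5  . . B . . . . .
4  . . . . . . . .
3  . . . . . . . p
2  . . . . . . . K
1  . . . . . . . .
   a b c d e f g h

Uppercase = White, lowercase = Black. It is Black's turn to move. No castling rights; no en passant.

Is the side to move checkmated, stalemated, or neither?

Black to move; black king on d6.
In check: yes, from the white bishop on c5.
King squares — c5: available; d5: available; e5: available; c6: attacked by Nb8; e6: available; c7: available; d7: attacked by Nb8; e7: attacked by Bc5.
Legal moves for Black: Kc7, Ke6, Ke5, Kd5, Kxc5.
Black is in check but has 5 legal moves → neither.

neither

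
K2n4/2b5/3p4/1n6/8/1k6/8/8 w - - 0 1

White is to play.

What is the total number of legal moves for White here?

0

White to move; king on a8.
In check: no.
Legal moves: none.
Count: 0.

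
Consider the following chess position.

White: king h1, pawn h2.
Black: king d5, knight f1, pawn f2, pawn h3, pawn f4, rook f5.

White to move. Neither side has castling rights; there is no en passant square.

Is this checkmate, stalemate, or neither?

White to move; white king on h1.
In check: no.
King squares — g1: attacked by Pf2; g2: attacked by Ph3; h2: own pawn.
Legal moves for White: none.
Not in check and no legal moves → stalemate.

stalemate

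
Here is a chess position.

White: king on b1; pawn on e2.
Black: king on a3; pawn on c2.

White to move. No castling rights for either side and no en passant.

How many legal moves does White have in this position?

White to move; king on b1.
In check: yes, from the black pawn on c2.
Legal moves: Kxc2, Kc1, Ka1.
Count: 3.

3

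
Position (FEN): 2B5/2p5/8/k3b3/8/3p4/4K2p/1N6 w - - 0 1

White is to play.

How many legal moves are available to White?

8

White to move; king on e2.
In check: yes, from the black pawn on d3.
Legal moves: Kf3, Ke3, Kxd3, Kf2, Kd2, Kf1, Ke1, Kd1.
Count: 8.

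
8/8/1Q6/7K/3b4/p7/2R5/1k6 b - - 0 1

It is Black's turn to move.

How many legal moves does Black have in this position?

Black to move; king on b1.
In check: yes, from the white queen on b6.
Legal moves: Kxc2, Ka1, Bxb6, Bb2.
Count: 4.

4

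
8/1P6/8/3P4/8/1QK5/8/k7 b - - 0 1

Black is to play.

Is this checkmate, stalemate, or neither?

stalemate

Black to move; black king on a1.
In check: no.
King squares — b1: attacked by Qb3; a2: attacked by Qb3; b2: attacked by Qb3.
Legal moves for Black: none.
Not in check and no legal moves → stalemate.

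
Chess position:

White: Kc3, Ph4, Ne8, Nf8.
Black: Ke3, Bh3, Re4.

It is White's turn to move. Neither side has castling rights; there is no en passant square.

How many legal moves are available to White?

White to move; king on c3.
In check: no.
Legal moves: Nh7, Nd7, Ng6, Ne6, Ng7, Nc7, Nf6, Nd6, Kb3, Kc2, Kb2, h5.
Count: 12.

12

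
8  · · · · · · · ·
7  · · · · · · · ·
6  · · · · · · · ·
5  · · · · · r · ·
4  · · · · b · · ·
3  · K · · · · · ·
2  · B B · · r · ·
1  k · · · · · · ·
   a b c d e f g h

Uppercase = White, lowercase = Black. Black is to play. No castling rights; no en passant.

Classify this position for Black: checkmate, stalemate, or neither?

Black to move; black king on a1.
In check: yes, from the white bishop on b2.
King squares — b1: attacked by Bc2; a2: attacked by Kb3; b2: attacked by Kb3.
Legal moves for Black: none.
In check with no legal moves → checkmate.

checkmate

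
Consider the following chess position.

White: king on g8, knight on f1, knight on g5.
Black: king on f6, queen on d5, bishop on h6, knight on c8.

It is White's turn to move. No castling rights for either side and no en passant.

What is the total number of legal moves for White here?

White to move; king on g8.
In check: yes, from the black queen on d5.
Legal moves: Kh8, Kh7, Nf7, Ne6.
Count: 4.

4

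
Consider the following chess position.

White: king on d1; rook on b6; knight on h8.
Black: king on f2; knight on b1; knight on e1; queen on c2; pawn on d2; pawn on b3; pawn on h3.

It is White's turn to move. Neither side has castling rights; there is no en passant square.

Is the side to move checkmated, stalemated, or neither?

White to move; white king on d1.
In check: yes, from the black queen on c2.
King squares — c1: attacked by Qc2; e1: attacked by Pd2; c2: attacked by Ne1; d2: attacked by Nb1; e2: attacked by Kf2.
Legal moves for White: none.
In check with no legal moves → checkmate.

checkmate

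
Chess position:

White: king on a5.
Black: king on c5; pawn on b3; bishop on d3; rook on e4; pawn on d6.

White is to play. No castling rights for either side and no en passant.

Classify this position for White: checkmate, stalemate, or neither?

stalemate

White to move; white king on a5.
In check: no.
King squares — a4: attacked by Re4; b4: attacked by Re4; b5: attacked by Bd3; a6: attacked by Bd3; b6: attacked by Kc5.
Legal moves for White: none.
Not in check and no legal moves → stalemate.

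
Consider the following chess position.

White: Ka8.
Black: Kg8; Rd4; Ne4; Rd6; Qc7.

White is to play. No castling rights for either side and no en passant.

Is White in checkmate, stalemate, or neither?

White to move; white king on a8.
In check: no.
King squares — a7: attacked by Qc7; b7: attacked by Qc7; b8: attacked by Qc7.
Legal moves for White: none.
Not in check and no legal moves → stalemate.

stalemate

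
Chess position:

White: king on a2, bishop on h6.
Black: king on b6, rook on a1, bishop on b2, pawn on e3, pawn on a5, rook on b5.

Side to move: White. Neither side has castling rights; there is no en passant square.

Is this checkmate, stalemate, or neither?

White to move; white king on a2.
In check: yes, from the black rook on a1.
King squares — a1: attacked by Bb2; b1: attacked by Ra1; b2: attacked by Rb5; a3: attacked by Ra1; b3: attacked by Rb5.
Legal moves for White: none.
In check with no legal moves → checkmate.

checkmate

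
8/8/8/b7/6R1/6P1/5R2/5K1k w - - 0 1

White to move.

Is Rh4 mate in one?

yes

After Rh4: black king on h1; in check: yes, from the white rook on h4.
King squares — g1: attacked by Kf1; g2: attacked by Kf1; h2: attacked by Rf2.
Black has no legal moves → checkmate.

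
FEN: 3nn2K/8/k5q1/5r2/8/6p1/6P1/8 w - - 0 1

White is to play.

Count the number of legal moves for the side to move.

White to move; king on h8.
In check: no.
Legal moves: none.
Count: 0.

0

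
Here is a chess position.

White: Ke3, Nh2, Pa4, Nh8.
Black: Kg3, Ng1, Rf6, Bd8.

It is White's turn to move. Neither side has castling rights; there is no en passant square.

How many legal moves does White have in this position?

10

White to move; king on e3.
In check: no.
Legal moves: Nf7, Ng6, Ke4, Kd4, Kd3, Kd2, Ng4, Nf3, Nf1+, a5.
Count: 10.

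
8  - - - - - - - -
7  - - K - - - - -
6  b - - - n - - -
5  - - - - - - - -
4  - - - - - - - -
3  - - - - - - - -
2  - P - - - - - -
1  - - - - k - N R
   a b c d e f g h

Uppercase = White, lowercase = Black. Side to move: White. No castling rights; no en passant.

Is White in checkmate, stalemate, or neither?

White to move; white king on c7.
In check: yes, from the black knight on e6.
Legal moves for White: Kb8, Kd7, Kd6, Kc6, Kb6.
White is in check but has 5 legal moves → neither.

neither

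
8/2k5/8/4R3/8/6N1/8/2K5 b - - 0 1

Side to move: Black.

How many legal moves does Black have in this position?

8

Black to move; king on c7.
In check: no.
Legal moves: Kd8, Kc8, Kb8, Kd7, Kb7, Kd6, Kc6, Kb6.
Count: 8.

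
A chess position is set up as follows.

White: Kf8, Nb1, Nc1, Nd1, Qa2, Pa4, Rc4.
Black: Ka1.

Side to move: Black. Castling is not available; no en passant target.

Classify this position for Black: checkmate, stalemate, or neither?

Black to move; black king on a1.
In check: yes, from the white queen on a2.
King squares — b1: attacked by Qa2; a2: attacked by Nc1; b2: attacked by Nd1.
Legal moves for Black: none.
In check with no legal moves → checkmate.

checkmate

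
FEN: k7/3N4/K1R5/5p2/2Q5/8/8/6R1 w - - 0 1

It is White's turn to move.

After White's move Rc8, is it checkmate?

After Rc8: black king on a8; in check: yes, from the white rook on c8.
King squares — a7: attacked by Ka6; b7: attacked by Ka6; b8: attacked by Nd7.
Black has no legal moves → checkmate.

yes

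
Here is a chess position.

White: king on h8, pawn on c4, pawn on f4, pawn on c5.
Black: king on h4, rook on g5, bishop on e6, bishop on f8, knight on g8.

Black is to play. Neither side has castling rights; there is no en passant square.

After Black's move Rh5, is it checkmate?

After Rh5: white king on h8; in check: yes, from the black rook on h5.
King squares — g7: attacked by Bf8; h7: attacked by Rh5; g8: attacked by Be6.
White has no legal moves → checkmate.

yes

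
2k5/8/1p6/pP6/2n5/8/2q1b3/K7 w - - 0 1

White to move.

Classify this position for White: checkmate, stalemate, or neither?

White to move; white king on a1.
In check: no.
King squares — b1: attacked by Qc2; a2: attacked by Qc2; b2: attacked by Qc2.
Legal moves for White: none.
Not in check and no legal moves → stalemate.

stalemate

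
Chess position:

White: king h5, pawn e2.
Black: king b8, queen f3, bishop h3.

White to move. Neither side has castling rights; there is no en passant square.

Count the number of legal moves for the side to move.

5

White to move; king on h5.
In check: yes, from the black queen on f3.
Legal moves: Kh6, Kg6, Kg5, Kh4, exf3.
Count: 5.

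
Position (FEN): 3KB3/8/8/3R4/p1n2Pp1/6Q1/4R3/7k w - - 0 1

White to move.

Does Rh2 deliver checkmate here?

After Rh2: black king on h1; in check: yes, from the white rook on h2.
King squares — g1: attacked by Qg3; g2: attacked by Rh2; h2: attacked by Qg3.
Black has no legal moves → checkmate.

yes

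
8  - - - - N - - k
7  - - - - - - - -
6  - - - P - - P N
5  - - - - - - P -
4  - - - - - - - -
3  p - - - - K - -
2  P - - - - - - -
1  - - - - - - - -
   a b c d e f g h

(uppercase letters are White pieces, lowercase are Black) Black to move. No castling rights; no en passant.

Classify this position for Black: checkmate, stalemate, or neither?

stalemate

Black to move; black king on h8.
In check: no.
King squares — g7: attacked by Ne8; h7: attacked by Pg6; g8: attacked by Nh6.
Legal moves for Black: none.
Not in check and no legal moves → stalemate.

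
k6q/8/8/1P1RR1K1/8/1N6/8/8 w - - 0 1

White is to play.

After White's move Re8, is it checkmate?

After Re8: black king on a8; in check: yes, from the white rook on e8.
Black has 3 legal replies: Kb7, Ka7, Qxe8.
In check but a legal move exists → not checkmate.

no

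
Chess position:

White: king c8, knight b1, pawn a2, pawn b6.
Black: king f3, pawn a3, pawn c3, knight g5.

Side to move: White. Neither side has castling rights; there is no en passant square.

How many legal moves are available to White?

White to move; king on c8.
In check: no.
Legal moves: Kd8, Kb8, Kd7, Kc7, Kb7, Nxc3, Nxa3, Nd2+, b7.
Count: 9.

9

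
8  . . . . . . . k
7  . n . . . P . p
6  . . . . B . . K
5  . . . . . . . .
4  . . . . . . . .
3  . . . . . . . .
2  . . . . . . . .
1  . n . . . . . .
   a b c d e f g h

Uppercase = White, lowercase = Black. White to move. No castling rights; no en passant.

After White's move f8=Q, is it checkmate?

yes

After f8=Q: black king on h8; in check: yes, from the white queen on f8.
King squares — g7: attacked by Kh6; h7: own pawn; g8: attacked by Be6.
Black has no legal moves → checkmate.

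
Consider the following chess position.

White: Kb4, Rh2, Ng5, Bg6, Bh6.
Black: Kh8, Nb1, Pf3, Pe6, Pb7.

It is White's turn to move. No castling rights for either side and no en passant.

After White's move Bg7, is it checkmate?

no

After Bg7: black king on h8; in check: yes, from the white rook on h2 and the white bishop on g7.
Black has 2 legal replies: Kg8, Kxg7.
In check but a legal move exists → not checkmate.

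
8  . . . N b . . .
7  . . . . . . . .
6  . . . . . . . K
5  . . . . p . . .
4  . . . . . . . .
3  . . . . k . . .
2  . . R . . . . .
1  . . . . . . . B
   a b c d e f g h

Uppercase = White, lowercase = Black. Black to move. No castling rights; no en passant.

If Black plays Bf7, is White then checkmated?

After Bf7: white king on h6; in check: no.
White is not in check, so this cannot be checkmate.

no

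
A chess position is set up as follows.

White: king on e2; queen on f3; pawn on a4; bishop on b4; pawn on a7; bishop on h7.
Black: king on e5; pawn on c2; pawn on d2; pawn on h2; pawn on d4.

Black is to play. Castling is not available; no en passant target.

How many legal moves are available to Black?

14

Black to move; king on e5.
In check: no.
Legal moves: Ke6, d3+, h1=Q, h1=R, h1=B, h1=N, d1=Q+, d1=R, d1=B+, d1=N, c1=Q, c1=R, c1=B, c1=N+.
Count: 14.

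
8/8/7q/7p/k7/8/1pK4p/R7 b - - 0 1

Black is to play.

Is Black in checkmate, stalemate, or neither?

Black to move; black king on a4.
In check: yes, from the white rook on a1.
King squares — a3: attacked by Ra1; b3: attacked by Kc2; b4: available; a5: attacked by Ra1; b5: available.
Legal moves for Black: Kb5, Kb4, bxa1=Q, bxa1=R, bxa1=B, bxa1=N+.
Black is in check but has 6 legal moves → neither.

neither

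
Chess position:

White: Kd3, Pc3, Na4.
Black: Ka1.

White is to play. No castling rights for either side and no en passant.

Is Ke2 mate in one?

no

After Ke2: black king on a1; in check: no.
Black is not in check, so this cannot be checkmate.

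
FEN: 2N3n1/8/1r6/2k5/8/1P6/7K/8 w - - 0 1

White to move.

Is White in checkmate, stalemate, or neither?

White to move; white king on h2.
In check: no.
Legal moves for White: Ne7, Na7, Nd6, Nxb6, Kh3, Kg3, Kg2, Kh1, Kg1, b4+.
White has 10 legal moves and is not in check → neither.

neither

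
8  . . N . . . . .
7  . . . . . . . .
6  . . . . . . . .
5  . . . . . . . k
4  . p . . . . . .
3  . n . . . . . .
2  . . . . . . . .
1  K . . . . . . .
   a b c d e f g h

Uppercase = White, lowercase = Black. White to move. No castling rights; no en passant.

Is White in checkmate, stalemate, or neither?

White to move; white king on a1.
In check: yes, from the black knight on b3.
Legal moves for White: Kb2, Ka2, Kb1.
White is in check but has 3 legal moves → neither.

neither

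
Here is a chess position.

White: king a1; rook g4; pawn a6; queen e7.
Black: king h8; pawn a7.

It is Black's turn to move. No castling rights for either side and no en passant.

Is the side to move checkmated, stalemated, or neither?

Black to move; black king on h8.
In check: no.
King squares — g7: attacked by Rg4; h7: attacked by Qe7; g8: attacked by Rg4.
Legal moves for Black: none.
Not in check and no legal moves → stalemate.

stalemate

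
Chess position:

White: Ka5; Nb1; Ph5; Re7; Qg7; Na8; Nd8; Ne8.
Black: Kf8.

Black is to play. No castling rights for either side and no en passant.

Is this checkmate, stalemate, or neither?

checkmate

Black to move; black king on f8.
In check: yes, from the white queen on g7.
King squares — e7: attacked by Qg7; f7: attacked by Re7; g7: attacked by Re7; e8: attacked by Re7; g8: attacked by Qg7.
Legal moves for Black: none.
In check with no legal moves → checkmate.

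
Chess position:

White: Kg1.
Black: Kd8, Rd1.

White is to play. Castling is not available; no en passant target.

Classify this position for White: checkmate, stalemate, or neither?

White to move; white king on g1.
In check: yes, from the black rook on d1.
King squares — f1: attacked by Rd1; h1: attacked by Rd1; f2: available; g2: available; h2: available.
Legal moves for White: Kh2, Kg2, Kf2.
White is in check but has 3 legal moves → neither.

neither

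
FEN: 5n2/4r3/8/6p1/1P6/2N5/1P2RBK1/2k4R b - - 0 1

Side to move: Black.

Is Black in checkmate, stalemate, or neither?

Black to move; black king on c1.
In check: yes, from the white rook on h1.
King squares — b1: attacked by Rh1; d1: attacked by Rh1; b2: attacked by Re2; c2: attacked by Re2; d2: attacked by Re2.
Legal moves for Black: none.
In check with no legal moves → checkmate.

checkmate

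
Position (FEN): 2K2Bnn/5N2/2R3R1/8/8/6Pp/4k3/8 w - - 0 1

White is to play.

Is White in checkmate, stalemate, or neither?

White to move; white king on c8.
In check: no.
Legal moves for White include: Bg7, Be7, Bh6, Bd6, Bc5, Bb4, Ba3, Kd8, Kb8, Kd7, Kc7, Kb7, Nxh8, Nd8, Nh6, Nd6, Ng5, Ne5, ... (list truncated; more exist).
White has legal moves and is not in check → neither.

neither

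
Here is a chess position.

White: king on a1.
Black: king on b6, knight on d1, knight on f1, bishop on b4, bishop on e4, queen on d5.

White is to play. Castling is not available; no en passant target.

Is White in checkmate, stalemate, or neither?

stalemate

White to move; white king on a1.
In check: no.
King squares — b1: attacked by Be4; a2: attacked by Qd5; b2: attacked by Nd1.
Legal moves for White: none.
Not in check and no legal moves → stalemate.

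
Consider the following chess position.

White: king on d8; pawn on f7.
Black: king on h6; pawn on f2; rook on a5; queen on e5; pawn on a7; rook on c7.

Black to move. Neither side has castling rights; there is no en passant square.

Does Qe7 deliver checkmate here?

yes

After Qe7: white king on d8; in check: yes, from the black queen on e7.
King squares — c7: attacked by Qe7; d7: attacked by Rc7; e7: attacked by Rc7; c8: attacked by Rc7; e8: attacked by Qe7.
White has no legal moves → checkmate.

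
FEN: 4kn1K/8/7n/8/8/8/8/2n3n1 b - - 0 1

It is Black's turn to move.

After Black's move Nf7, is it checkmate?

no

After Nf7: white king on h8; in check: yes, from the black knight on f7.
White has 2 legal replies: Kg8, Kg7.
In check but a legal move exists → not checkmate.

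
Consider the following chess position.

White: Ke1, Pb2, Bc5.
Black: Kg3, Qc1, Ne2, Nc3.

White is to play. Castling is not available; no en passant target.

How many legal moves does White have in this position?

0

White to move; king on e1.
In check: yes, from the black queen on c1.
Legal moves: none.
Count: 0.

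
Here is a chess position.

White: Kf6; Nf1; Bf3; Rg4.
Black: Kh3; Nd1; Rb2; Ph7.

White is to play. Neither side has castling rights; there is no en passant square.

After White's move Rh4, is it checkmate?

no

After Rh4: black king on h3; in check: yes, from the white rook on h4.
Black has 1 legal reply: Kxh4.
In check but a legal move exists → not checkmate.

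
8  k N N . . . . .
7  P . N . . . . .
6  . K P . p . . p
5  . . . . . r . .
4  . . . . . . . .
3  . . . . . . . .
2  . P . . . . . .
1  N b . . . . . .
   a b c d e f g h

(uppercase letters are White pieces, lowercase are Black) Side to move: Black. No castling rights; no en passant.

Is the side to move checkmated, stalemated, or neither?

Black to move; black king on a8.
In check: yes, from the white knight on c7.
King squares — a7: attacked by Kb6; b7: attacked by Kb6; b8: attacked by Pa7.
Legal moves for Black: none.
In check with no legal moves → checkmate.

checkmate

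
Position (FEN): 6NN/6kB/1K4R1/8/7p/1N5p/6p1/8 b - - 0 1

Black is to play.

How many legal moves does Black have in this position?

Black to move; king on g7.
In check: yes, from the white rook on g6.
Legal moves: Kxh8, Kf8, Kxh7.
Count: 3.

3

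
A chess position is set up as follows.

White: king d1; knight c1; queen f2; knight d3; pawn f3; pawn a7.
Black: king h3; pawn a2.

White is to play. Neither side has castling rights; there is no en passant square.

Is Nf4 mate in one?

After Nf4: black king on h3; in check: yes, from the white knight on f4.
King squares — g2: attacked by Qf2; h2: attacked by Qf2; g3: attacked by Qf2; g4: attacked by Pf3; h4: attacked by Qf2.
Black has no legal moves → checkmate.

yes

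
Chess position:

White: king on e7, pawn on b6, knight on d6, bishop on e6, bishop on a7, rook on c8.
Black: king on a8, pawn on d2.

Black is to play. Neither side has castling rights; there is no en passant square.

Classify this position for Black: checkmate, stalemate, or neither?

checkmate

Black to move; black king on a8.
In check: yes, from the white rook on c8.
King squares — a7: attacked by Pb6; b7: attacked by Nd6; b8: attacked by Ba7.
Legal moves for Black: none.
In check with no legal moves → checkmate.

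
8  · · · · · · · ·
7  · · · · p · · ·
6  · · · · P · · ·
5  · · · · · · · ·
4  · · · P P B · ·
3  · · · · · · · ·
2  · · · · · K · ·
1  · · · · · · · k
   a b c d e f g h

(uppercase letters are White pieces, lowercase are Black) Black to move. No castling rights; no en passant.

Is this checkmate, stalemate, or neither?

stalemate

Black to move; black king on h1.
In check: no.
King squares — g1: attacked by Kf2; g2: attacked by Kf2; h2: attacked by Bf4.
Legal moves for Black: none.
Not in check and no legal moves → stalemate.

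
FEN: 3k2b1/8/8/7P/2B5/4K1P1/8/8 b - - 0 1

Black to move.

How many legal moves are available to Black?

Black to move; king on d8.
In check: no.
Legal moves: Bh7, Bf7, Be6, Bd5, Bxc4, Ke8, Kc8, Ke7, Kd7, Kc7.
Count: 10.

10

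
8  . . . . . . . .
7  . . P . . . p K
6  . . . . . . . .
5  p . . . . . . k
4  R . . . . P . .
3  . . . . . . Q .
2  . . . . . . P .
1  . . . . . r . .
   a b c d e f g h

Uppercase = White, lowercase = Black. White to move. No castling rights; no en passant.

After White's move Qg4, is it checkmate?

After Qg4: black king on h5; in check: yes, from the white queen on g4.
Black has 1 legal reply: Kxg4.
In check but a legal move exists → not checkmate.

no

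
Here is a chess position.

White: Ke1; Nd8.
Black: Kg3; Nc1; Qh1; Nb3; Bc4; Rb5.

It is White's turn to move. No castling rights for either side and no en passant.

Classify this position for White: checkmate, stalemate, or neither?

checkmate

White to move; white king on e1.
In check: yes, from the black queen on h1.
King squares — d1: attacked by Qh1; f1: attacked by Qh1; d2: attacked by Nb3; e2: attacked by Nc1; f2: attacked by Kg3.
Legal moves for White: none.
In check with no legal moves → checkmate.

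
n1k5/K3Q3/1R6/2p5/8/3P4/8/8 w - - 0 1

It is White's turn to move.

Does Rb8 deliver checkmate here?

After Rb8: black king on c8; in check: yes, from the white rook on b8.
King squares — b7: attacked by Ka7; c7: attacked by Qe7; d7: attacked by Qe7; b8: attacked by Ka7; d8: attacked by Qe7.
Black has no legal moves → checkmate.

yes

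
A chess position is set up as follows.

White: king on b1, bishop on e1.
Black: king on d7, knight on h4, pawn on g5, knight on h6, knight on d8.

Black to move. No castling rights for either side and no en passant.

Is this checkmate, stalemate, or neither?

neither

Black to move; black king on d7.
In check: no.
Legal moves for Black include: Ndf7, Nb7, Ne6, Nc6, Ke8, Kc8, Ke7, Kc7, Ke6, Kd6, Kc6, Ng8, Nhf7, N6f5, Ng4, Ng6, N4f5, Nf3, ... (list truncated; more exist).
Black has legal moves and is not in check → neither.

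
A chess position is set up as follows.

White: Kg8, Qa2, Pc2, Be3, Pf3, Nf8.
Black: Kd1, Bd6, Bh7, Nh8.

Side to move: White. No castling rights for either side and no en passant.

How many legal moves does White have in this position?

White to move; king on g8.
In check: yes, from the black bishop on h7.
Legal moves: Kxh8, Kxh7, Kg7, Nxh7.
Count: 4.

4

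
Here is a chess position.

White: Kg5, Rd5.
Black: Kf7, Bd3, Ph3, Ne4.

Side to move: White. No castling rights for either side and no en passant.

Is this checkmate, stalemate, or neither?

neither

White to move; white king on g5.
In check: yes, from the black knight on e4.
King squares — f4: available; g4: available; h4: available; f5: available; h5: available; f6: attacked by Ne4; g6: attacked by Kf7; h6: available.
Legal moves for White: Kh6, Kh5, Kf5, Kh4, Kg4, Kf4.
White is in check but has 6 legal moves → neither.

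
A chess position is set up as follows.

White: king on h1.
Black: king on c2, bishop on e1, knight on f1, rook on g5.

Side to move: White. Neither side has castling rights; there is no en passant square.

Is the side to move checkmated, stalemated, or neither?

stalemate

White to move; white king on h1.
In check: no.
King squares — g1: attacked by Rg5; g2: attacked by Rg5; h2: attacked by Nf1.
Legal moves for White: none.
Not in check and no legal moves → stalemate.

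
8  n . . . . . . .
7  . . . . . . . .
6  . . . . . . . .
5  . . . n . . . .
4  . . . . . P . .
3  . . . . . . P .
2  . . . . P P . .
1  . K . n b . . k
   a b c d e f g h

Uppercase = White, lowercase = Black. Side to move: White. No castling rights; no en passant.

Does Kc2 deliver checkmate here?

After Kc2: black king on h1; in check: no.
Black is not in check, so this cannot be checkmate.

no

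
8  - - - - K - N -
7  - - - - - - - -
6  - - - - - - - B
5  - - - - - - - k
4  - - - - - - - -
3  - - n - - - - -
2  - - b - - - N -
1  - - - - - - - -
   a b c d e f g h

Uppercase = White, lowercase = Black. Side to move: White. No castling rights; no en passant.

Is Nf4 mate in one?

no

After Nf4: black king on h5; in check: yes, from the white knight on f4.
Black has 2 legal replies: Kh4, Kg4.
In check but a legal move exists → not checkmate.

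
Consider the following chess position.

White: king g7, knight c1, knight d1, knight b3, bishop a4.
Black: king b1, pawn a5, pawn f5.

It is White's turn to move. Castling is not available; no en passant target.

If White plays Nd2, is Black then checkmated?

After Nd2: black king on b1; in check: yes, from the white knight on d2.
Black has 2 legal replies: Kxc1, Ka1.
In check but a legal move exists → not checkmate.

no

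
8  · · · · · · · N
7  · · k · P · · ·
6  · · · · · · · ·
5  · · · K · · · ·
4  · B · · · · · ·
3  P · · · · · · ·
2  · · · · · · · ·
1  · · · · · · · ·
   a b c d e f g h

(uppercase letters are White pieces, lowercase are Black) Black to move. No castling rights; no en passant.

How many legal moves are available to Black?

Black to move; king on c7.
In check: no.
Legal moves: Kc8, Kb8, Kd7, Kb7, Kb6.
Count: 5.

5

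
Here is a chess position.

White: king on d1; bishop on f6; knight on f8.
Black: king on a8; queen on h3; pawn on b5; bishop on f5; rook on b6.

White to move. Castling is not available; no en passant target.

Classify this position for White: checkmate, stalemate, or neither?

White to move; white king on d1.
In check: no.
Legal moves for White include: Nh7, Nd7, Ng6, Ne6, Bh8, Bd8, Bg7, Be7, Bg5, Be5, Bh4, Bd4, Bc3, Bb2, Ba1, Ke2, Kd2, Ke1, ... (list truncated; more exist).
White has legal moves and is not in check → neither.

neither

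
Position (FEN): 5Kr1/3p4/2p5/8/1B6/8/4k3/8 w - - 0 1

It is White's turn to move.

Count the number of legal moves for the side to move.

White to move; king on f8.
In check: yes, from the black rook on g8.
Legal moves: Kxg8, Kf7, Ke7.
Count: 3.

3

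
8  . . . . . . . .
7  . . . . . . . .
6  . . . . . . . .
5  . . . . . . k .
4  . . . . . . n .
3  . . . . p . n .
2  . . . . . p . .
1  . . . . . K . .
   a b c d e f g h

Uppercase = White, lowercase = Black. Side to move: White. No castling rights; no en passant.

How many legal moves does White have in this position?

1

White to move; king on f1.
In check: yes, from the black knight on g3.
Legal moves: Kg2.
Count: 1.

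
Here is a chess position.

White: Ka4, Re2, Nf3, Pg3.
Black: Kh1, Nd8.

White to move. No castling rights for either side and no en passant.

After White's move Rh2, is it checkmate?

After Rh2: black king on h1; in check: yes, from the white rook on h2.
King squares — g1: attacked by Nf3; g2: attacked by Rh2; h2: attacked by Nf3.
Black has no legal moves → checkmate.

yes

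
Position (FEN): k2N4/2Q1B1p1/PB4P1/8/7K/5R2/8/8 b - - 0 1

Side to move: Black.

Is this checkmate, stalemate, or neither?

Black to move; black king on a8.
In check: no.
King squares — a7: attacked by Bb6; b7: attacked by Pa6; b8: attacked by Qc7.
Legal moves for Black: none.
Not in check and no legal moves → stalemate.

stalemate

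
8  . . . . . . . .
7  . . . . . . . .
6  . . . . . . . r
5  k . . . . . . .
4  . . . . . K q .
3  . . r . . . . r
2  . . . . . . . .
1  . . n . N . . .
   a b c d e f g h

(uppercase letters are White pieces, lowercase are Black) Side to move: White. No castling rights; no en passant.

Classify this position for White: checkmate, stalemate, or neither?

White to move; white king on f4.
In check: yes, from the black queen on g4.
King squares — e3: attacked by Rc3; f3: attacked by Rc3; g3: attacked by Rc3; e4: attacked by Qg4; g4: available; e5: available; f5: attacked by Qg4; g5: attacked by Qg4.
Legal moves for White: Ke5, Kxg4.
White is in check but has 2 legal moves → neither.

neither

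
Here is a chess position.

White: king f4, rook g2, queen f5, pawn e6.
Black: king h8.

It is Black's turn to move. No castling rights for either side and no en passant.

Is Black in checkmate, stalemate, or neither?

stalemate

Black to move; black king on h8.
In check: no.
King squares — g7: attacked by Rg2; h7: attacked by Qf5; g8: attacked by Rg2.
Legal moves for Black: none.
Not in check and no legal moves → stalemate.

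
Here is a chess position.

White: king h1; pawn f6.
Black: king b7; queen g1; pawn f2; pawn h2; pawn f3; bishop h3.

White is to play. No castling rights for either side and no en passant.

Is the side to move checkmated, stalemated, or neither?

White to move; white king on h1.
In check: yes, from the black queen on g1.
King squares — g1: attacked by Pf2; g2: attacked by Qg1; h2: attacked by Qg1.
Legal moves for White: none.
In check with no legal moves → checkmate.

checkmate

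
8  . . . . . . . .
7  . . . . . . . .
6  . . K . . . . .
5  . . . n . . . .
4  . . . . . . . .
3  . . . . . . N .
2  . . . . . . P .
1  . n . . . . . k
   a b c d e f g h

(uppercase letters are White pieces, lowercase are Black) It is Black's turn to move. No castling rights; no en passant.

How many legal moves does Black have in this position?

3

Black to move; king on h1.
In check: yes, from the white knight on g3.
Legal moves: Kh2, Kxg2, Kg1.
Count: 3.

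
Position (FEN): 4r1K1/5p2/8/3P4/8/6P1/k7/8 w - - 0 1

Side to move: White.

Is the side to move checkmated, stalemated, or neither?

White to move; white king on g8.
In check: yes, from the black rook on e8.
King squares — f7: available; g7: available; h7: available; f8: attacked by Re8; h8: attacked by Re8.
Legal moves for White: Kh7, Kg7, Kxf7.
White is in check but has 3 legal moves → neither.

neither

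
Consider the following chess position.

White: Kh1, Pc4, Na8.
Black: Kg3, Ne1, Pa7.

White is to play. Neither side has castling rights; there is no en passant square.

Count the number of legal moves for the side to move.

4

White to move; king on h1.
In check: no.
Legal moves: Nc7, Nb6, Kg1, c5.
Count: 4.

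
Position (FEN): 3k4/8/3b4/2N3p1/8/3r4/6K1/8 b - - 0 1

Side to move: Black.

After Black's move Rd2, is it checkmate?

no

After Rd2: white king on g2; in check: yes, from the black rook on d2.
White has 5 legal replies: Kh3, Kf3, Kh1, Kg1, Kf1.
In check but a legal move exists → not checkmate.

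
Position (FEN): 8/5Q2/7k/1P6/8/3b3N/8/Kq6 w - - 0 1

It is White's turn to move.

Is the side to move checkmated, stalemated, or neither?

White to move; white king on a1.
In check: yes, from the black queen on b1.
King squares — b1: attacked by Bd3; a2: attacked by Qb1; b2: attacked by Qb1.
Legal moves for White: none.
In check with no legal moves → checkmate.

checkmate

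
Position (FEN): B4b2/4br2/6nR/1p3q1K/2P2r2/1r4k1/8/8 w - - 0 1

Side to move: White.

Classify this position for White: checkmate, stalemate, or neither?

White to move; white king on h5.
In check: yes, from the black queen on f5.
King squares — g4: attacked by Kg3; h4: attacked by Kg3; g5: attacked by Qf5; g6: attacked by Qf5; h6: own rook.
Legal moves for White: none.
In check with no legal moves → checkmate.

checkmate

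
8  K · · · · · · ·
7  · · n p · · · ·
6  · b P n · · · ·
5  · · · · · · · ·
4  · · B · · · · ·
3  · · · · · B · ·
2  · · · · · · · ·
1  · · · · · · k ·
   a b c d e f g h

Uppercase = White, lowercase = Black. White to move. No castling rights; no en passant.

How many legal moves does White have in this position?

White to move; king on a8.
In check: yes, from the black knight on c7.
Legal moves: Kb8.
Count: 1.

1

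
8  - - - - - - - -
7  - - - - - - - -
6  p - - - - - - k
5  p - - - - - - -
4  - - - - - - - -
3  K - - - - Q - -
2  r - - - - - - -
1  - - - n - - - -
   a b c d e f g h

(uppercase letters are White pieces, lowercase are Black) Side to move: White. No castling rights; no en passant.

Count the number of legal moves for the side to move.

White to move; king on a3.
In check: yes, from the black rook on a2.
Legal moves: Kb3, Kxa2.
Count: 2.

2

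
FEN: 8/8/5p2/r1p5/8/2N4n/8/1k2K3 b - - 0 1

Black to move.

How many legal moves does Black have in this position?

4

Black to move; king on b1.
In check: yes, from the white knight on c3.
Legal moves: Kc2, Kb2, Kc1, Ka1.
Count: 4.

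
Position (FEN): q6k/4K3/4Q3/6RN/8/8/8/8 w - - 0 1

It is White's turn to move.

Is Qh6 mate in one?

After Qh6: black king on h8; in check: yes, from the white queen on h6.
King squares — g7: attacked by Rg5; h7: attacked by Qh6; g8: attacked by Rg5.
Black has no legal moves → checkmate.

yes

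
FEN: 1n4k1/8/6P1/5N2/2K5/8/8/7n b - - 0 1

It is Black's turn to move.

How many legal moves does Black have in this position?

Black to move; king on g8.
In check: no.
Legal moves: Kh8, Kf8, Nd7, Nc6, Na6, Ng3, Nf2.
Count: 7.

7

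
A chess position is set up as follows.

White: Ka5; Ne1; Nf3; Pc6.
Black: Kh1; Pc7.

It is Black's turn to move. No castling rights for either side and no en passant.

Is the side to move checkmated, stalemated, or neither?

stalemate

Black to move; black king on h1.
In check: no.
King squares — g1: attacked by Nf3; g2: attacked by Ne1; h2: attacked by Nf3.
Legal moves for Black: none.
Not in check and no legal moves → stalemate.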